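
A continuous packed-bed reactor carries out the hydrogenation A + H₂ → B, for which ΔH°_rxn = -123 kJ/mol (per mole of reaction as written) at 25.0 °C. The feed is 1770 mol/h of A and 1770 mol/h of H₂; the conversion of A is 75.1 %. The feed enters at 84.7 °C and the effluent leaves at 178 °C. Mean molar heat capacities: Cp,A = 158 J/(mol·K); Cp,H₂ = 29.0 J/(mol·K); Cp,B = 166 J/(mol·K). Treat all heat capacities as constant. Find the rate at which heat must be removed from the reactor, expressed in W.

Q_out = 38000 W

Extent of reaction ξ = 0.751 × 1770 = 1329.3 mol/h
Reaction term: ξ·ΔH°_rxn = 1329.3 × -123 = -163500 kJ/h
Sensible, feed 84.7→25 °C: -19760 kJ/h
Outlet flows (mol/h): A 440.73, H₂ 440.73, B 1329.3
Sensible, products 25→178 °C: 46371 kJ/h
Q = ΔH = -136890 kJ/h = -38.025 kW
Heat removed = 38025 W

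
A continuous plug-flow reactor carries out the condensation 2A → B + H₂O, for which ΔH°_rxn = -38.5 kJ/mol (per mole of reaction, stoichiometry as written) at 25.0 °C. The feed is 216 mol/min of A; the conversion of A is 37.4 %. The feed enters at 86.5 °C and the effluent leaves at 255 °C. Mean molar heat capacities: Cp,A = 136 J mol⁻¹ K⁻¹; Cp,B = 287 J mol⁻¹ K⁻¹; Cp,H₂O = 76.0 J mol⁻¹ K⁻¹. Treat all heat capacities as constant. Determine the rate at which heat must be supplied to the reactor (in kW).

Extent of reaction ξ = 0.374 × 216 / 2 = 40.392 mol/min
Reaction term: ξ·ΔH°_rxn = 40.392 × -38.5 = -1555.1 kJ/min
Sensible, feed 86.5→25 °C: -1806.6 kJ/min
Outlet flows (mol/min): A 135.22, B 40.392, H₂O 40.392
Sensible, products 25→255 °C: 7601.9 kJ/min
Q = ΔH = 4240.2 kJ/min = 70.669 kW
Heat supplied = 70.669 kW

Q_in = 70.7 kW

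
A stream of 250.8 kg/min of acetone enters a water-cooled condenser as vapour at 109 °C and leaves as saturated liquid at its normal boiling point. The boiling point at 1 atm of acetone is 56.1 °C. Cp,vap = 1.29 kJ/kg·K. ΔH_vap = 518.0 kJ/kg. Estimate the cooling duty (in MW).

Q_c = 2.45 MW

vapour 109→56.1 °C: -68.241 kJ/kg
condensation at 56.1 °C: -518 kJ/kg
Δh = -68.241 + -518 = -586.24 kJ/kg
Q = ṁ·Δh = 250.8 kg/min × -586.24 kJ/kg = -147030 kJ/min
|Q| = 2450.5 kW = 2.4505 MW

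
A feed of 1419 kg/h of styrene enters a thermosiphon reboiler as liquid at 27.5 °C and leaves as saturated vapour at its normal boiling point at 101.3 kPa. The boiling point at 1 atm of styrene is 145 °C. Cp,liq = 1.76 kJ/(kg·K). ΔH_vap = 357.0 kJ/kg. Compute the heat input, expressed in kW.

Q = 222 kW

liquid 27.5→145 °C: 206.8 kJ/kg
vaporisation at 145 °C: 357 kJ/kg
Δh = 206.8 + 357 = 563.8 kJ/kg
Q = ṁ·Δh = 1419 kg/h × 563.8 kJ/kg = 800030 kJ/h
|Q| = 222.23 kW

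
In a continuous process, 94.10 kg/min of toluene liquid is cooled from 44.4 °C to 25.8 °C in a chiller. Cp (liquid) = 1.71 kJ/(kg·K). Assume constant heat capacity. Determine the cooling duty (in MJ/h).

Q_c = 180 MJ/h

Q = ṁ·Cp·ΔT = 94.10 × 1.71 × (25.8 − 44.4) = -2992.9 kJ/min
Converting: 2992.9 / 60 s = 49.882 kW
Cooling duty = 179.58 MJ/h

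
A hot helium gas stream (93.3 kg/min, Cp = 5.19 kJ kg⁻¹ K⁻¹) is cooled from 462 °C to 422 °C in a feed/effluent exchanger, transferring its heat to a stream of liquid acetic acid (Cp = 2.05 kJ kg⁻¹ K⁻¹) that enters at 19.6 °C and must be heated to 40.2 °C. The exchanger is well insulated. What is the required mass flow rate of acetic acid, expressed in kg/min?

ṁ_c = 459 kg/min

Heat released by hot stream: Q = 93.3 × 5.19 × (462 − 422) = 19369 kJ/min
Energy balance on cold side (adiabatic exchanger): Q = ṁ_c·Cp_c·(T_c,out − T_c,in)
ṁ_c = 19369 / [2.05 × (40.2 − 19.6)] = 458.66 kg/min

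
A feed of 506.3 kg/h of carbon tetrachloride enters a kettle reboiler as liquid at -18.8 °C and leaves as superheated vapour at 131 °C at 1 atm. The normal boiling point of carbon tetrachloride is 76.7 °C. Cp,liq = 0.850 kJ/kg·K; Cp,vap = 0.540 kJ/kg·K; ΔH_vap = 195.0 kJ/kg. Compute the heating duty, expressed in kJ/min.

liquid -18.8→76.7 °C: 81.175 kJ/kg
vaporisation at 76.7 °C: 195 kJ/kg
vapour 76.7→131 °C: 29.322 kJ/kg
Δh = 81.175 + 195 + 29.322 = 305.5 kJ/kg
Q = ṁ·Δh = 506.3 kg/h × 305.5 kJ/kg = 154670 kJ/h
|Q| = 42.965 kW = 2577.9 kJ/min

Q = 2580 kJ/min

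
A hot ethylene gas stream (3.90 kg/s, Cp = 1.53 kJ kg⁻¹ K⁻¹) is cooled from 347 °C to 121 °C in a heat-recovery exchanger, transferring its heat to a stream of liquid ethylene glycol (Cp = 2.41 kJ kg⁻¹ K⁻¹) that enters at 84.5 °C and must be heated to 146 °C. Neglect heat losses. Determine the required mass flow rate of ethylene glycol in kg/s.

Heat released by hot stream: Q = 3.90 × 1.53 × (347 − 121) = 1348.5 kJ/s
Energy balance on cold side (adiabatic exchanger): Q = ṁ_c·Cp_c·(T_c,out − T_c,in)
ṁ_c = 1348.5 / [2.41 × (146 − 84.5)] = 9.0986 kg/s

ṁ_c = 9.10 kg/s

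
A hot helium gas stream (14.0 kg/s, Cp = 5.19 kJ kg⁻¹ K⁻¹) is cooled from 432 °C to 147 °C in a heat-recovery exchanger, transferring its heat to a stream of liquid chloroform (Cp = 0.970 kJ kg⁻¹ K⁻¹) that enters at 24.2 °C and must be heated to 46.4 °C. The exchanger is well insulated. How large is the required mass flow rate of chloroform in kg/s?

ṁ_c = 962 kg/s

Heat released by hot stream: Q = 14.0 × 5.19 × (432 − 147) = 20708 kJ/s
Energy balance on cold side (adiabatic exchanger): Q = ṁ_c·Cp_c·(T_c,out − T_c,in)
ṁ_c = 20708 / [0.970 × (46.4 − 24.2)] = 961.65 kg/s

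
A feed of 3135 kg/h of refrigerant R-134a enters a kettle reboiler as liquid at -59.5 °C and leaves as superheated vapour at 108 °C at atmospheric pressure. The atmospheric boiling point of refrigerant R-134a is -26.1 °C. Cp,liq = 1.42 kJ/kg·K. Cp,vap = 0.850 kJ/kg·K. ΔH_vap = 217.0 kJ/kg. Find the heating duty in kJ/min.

liquid -59.5→-26.1 °C: 47.428 kJ/kg
vaporisation at -26.1 °C: 217 kJ/kg
vapour -26.1→108 °C: 113.98 kJ/kg
Δh = 47.428 + 217 + 113.98 = 378.41 kJ/kg
Q = ṁ·Δh = 3135 kg/h × 378.41 kJ/kg = 1.1863e+06 kJ/h
|Q| = 329.53 kW = 19772 kJ/min

Q = 19800 kJ/min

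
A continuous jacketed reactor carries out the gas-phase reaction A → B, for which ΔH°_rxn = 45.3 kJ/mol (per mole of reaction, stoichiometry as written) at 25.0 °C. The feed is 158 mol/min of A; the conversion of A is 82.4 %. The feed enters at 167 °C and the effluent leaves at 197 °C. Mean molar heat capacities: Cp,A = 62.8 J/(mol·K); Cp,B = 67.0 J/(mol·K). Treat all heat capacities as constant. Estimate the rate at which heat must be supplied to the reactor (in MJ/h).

Extent of reaction ξ = 0.824 × 158 = 130.19 mol/min
Reaction term: ξ·ΔH°_rxn = 130.19 × 45.3 = 5897.7 kJ/min
Sensible, feed 167→25 °C: -1409 kJ/min
Outlet flows (mol/min): A 27.808, B 130.19
Sensible, products 25→197 °C: 1800.7 kJ/min
Q = ΔH = 6289.4 kJ/min = 104.82 kW
Heat supplied = 377.37 MJ/h

Q_in = 377 MJ/h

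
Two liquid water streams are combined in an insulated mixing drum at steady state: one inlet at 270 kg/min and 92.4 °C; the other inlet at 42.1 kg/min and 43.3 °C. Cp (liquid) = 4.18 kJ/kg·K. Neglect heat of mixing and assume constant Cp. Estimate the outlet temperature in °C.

T_out = 85.8 °C

Adiabatic, steady state ⇒ Σ ṁᵢCp,ᵢ(T_out − Tᵢ) = 0
T_out = Σ ṁᵢCp,ᵢTᵢ / Σ ṁᵢCp,ᵢ
      = 111900 / 1304.6 = 85.777 °C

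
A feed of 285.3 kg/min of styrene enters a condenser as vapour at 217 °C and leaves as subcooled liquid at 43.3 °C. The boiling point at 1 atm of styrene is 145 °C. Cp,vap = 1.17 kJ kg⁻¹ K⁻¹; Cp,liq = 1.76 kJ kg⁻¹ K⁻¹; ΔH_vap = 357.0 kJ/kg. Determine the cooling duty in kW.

Q_c = 2950 kW

vapour 217→145 °C: -84.24 kJ/kg
condensation at 145 °C: -357 kJ/kg
liquid 145→43.3 °C: -178.99 kJ/kg
Δh = -84.24 + -357 + -178.99 = -620.23 kJ/kg
Q = ṁ·Δh = 285.3 kg/min × -620.23 kJ/kg = -176950 kJ/min
|Q| = 2949.2 kW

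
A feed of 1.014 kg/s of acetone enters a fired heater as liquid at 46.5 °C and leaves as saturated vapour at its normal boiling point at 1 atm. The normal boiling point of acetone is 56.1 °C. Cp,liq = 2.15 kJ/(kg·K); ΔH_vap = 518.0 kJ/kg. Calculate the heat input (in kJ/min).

liquid 46.5→56.1 °C: 20.64 kJ/kg
vaporisation at 56.1 °C: 518 kJ/kg
Δh = 20.64 + 518 = 538.64 kJ/kg
Q = ṁ·Δh = 1.014 kg/s × 538.64 kJ/kg = 546.18 kJ/s
|Q| = 546.18 kW = 32771 kJ/min

Q = 32800 kJ/min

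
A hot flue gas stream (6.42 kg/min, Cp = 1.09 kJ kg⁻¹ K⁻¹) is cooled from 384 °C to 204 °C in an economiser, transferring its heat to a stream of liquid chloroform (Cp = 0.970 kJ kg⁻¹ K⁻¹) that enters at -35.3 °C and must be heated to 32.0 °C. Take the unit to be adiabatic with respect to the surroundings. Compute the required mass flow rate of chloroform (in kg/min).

Heat released by hot stream: Q = 6.42 × 1.09 × (384 − 204) = 1259.6 kJ/min
Energy balance on cold side (adiabatic exchanger): Q = ṁ_c·Cp_c·(T_c,out − T_c,in)
ṁ_c = 1259.6 / [0.970 × (32.0 − -35.3)] = 19.295 kg/min

ṁ_c = 19.3 kg/min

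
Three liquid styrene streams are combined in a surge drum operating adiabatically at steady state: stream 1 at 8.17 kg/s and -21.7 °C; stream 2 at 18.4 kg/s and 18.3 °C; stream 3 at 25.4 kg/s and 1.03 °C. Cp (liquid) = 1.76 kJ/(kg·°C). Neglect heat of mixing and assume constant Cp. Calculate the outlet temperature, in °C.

T_out = 3.57 °C

Adiabatic, steady state ⇒ Σ ṁᵢCp,ᵢ(T_out − Tᵢ) = 0
Σ ṁᵢCp,ᵢTᵢ = 8.17×1.76×-21.7 + 18.4×1.76×18.3 + 25.4×1.76×1.03 = 326.64
Σ ṁᵢCp,ᵢ = 8.17×1.76 + 18.4×1.76 + 25.4×1.76 = 91.467
T_out = 326.64 / 91.467 = 3.5712 °C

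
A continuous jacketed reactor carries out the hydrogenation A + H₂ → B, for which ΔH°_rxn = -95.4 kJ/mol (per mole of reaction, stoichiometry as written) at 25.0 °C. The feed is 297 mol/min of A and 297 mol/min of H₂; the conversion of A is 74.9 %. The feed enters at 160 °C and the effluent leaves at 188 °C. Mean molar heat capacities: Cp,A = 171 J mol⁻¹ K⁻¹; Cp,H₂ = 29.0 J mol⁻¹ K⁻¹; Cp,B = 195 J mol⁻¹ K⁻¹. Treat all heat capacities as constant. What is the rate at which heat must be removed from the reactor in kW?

Q_out = 329 kW

Extent of reaction ξ = 0.749 × 297 = 222.45 mol/min
Reaction term: ξ·ΔH°_rxn = 222.45 × -95.4 = -21222 kJ/min
Sensible, feed 160→25 °C: -8019 kJ/min
Outlet flows (mol/min): A 74.547, H₂ 74.547, B 222.45
Sensible, products 25→188 °C: 9500.9 kJ/min
Q = ΔH = -19740 kJ/min = -329 kW
Heat removed = 329 kW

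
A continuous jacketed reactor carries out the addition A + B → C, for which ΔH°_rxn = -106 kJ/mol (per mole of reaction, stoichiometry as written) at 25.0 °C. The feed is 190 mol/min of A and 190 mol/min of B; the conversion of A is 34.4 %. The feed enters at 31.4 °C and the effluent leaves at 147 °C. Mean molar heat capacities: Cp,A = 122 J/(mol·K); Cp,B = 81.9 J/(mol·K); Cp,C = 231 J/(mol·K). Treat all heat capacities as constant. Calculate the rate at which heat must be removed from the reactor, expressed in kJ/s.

Extent of reaction ξ = 0.344 × 190 = 65.36 mol/min
Reaction term: ξ·ΔH°_rxn = 65.36 × -106 = -6928.2 kJ/min
Sensible, feed 31.4→25 °C: -247.94 kJ/min
Outlet flows (mol/min): A 124.64, B 124.64, C 65.36
Sensible, products 25→147 °C: 4942.5 kJ/min
Q = ΔH = -2233.6 kJ/min = -37.227 kW
Heat removed = 37.227 kJ/s

Q_out = 37.2 kJ/s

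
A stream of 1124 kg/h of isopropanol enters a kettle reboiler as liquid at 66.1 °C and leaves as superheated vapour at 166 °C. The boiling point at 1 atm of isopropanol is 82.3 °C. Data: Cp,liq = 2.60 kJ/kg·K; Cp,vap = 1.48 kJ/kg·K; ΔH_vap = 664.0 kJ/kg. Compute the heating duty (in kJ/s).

liquid 66.1→82.3 °C: 42.12 kJ/kg
vaporisation at 82.3 °C: 664 kJ/kg
vapour 82.3→166 °C: 123.88 kJ/kg
Δh = 42.12 + 664 + 123.88 = 830 kJ/kg
Q = ṁ·Δh = 1124 kg/h × 830 kJ/kg = 932920 kJ/h
|Q| = 259.14 kW

Q = 259 kJ/s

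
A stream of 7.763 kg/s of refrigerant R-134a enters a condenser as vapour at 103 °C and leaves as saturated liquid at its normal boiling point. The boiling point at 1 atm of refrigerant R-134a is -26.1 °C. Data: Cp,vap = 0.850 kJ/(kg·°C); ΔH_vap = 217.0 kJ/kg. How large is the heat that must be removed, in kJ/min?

vapour 103→-26.1 °C: -109.73 kJ/kg
condensation at -26.1 °C: -217 kJ/kg
Δh = -109.73 + -217 = -326.74 kJ/kg
Q = ṁ·Δh = 7.763 kg/s × -326.74 kJ/kg = -2536.4 kJ/s
|Q| = 2536.4 kW = 152190 kJ/min

Q_c = 152000 kJ/min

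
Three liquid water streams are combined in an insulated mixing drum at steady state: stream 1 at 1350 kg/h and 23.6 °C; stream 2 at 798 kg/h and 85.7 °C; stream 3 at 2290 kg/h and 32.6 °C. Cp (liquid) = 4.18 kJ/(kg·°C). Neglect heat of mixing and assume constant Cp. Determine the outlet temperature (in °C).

T_out = 39.4 °C

Energy balance with Q = 0: Σ ṁᵢCp,ᵢ(T_out − Tᵢ) = 0
Σ ṁᵢCp,ᵢTᵢ = 1350×4.18×23.6 + 798×4.18×85.7 + 2290×4.18×32.6 = 731090
Σ ṁᵢCp,ᵢ = 1350×4.18 + 798×4.18 + 2290×4.18 = 18551
T_out = 731090 / 18551 = 39.41 °C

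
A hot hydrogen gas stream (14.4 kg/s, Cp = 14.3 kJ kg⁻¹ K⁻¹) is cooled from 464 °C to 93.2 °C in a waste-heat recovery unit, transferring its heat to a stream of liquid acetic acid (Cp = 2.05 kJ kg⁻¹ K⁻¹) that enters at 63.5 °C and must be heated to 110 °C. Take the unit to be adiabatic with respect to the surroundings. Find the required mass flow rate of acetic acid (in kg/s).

Heat released by hot stream: Q = 14.4 × 14.3 × (464 − 93.2) = 76355 kJ/s
Energy balance on cold side (adiabatic exchanger): Q = ṁ_c·Cp_c·(T_c,out − T_c,in)
ṁ_c = 76355 / [2.05 × (110 − 63.5)] = 801 kg/s

ṁ_c = 801 kg/s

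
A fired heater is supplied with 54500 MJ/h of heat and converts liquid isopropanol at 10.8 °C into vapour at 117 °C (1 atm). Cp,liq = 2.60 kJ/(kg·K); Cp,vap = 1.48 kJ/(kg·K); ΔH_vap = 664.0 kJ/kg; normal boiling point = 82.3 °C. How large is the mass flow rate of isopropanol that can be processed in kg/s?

ṁ = 16.8 kg/s

Δh = 2.60×(82.3−10.8) + 664.0 + 1.48×(117−82.3) = 901.26 kJ/kg
Q = 54500 MJ/h = 15139 kJ/s = 15139 kJ/s
ṁ = Q/Δh = 15139 / 901.26 = 16.798 kg/s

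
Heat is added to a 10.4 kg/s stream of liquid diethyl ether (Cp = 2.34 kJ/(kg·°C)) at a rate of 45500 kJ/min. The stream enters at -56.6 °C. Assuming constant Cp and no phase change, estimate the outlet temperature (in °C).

Q = 45500 kJ/min = 758.33 kJ/s
ΔT = Q/(ṁ·Cp) = 758.33/(10.4×2.34) = 31.161 K
T_out = -56.6 + 31.161 = -25.439 °C

T_out = -25.4 °C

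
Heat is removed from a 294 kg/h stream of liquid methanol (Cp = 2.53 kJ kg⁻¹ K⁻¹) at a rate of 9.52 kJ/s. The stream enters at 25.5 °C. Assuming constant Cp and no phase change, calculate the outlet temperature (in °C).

Q = 9.52 kJ/s = 34272 kJ/h
ΔT = Q/(ṁ·Cp) = 34272/(294×2.53) = 46.076 K
T_out = 25.5 − 46.076 = -20.576 °C

T_out = -20.6 °C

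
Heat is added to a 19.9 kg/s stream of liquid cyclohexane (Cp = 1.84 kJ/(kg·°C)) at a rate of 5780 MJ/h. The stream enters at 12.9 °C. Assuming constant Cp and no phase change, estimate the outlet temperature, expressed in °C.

Q = 5780 MJ/h = 1605.6 kJ/s
ΔT = Q/(ṁ·Cp) = 1605.6/(19.9×1.84) = 43.848 K
T_out = 12.9 + 43.848 = 56.748 °C

T_out = 56.7 °C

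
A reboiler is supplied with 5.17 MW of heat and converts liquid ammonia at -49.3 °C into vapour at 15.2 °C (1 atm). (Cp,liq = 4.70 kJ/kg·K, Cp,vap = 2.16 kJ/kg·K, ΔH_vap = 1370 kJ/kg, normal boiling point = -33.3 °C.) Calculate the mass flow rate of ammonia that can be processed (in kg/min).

ṁ = 200 kg/min

Δh = 4.70×(-33.3−-49.3) + 1370 + 2.16×(15.2−-33.3) = 1550 kJ/kg
Q = 5.17 MW = 5170 kJ/s = 310200 kJ/min
ṁ = Q/Δh = 310200 / 1550 = 200.13 kg/min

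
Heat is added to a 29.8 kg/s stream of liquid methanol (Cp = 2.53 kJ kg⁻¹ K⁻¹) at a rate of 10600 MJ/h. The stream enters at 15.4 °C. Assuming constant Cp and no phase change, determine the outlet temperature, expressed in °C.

Q = 10600 MJ/h = 2944.4 kJ/s
ΔT = Q/(ṁ·Cp) = 2944.4/(29.8×2.53) = 39.054 K
T_out = 15.4 + 39.054 = 54.454 °C

T_out = 54.5 °C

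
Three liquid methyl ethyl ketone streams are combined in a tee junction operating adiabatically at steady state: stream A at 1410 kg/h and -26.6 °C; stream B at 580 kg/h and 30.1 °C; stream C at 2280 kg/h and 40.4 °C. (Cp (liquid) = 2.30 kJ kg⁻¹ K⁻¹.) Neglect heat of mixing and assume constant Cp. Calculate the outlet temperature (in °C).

Adiabatic, steady state ⇒ Σ ṁᵢCp,ᵢ(T_out − Tᵢ) = 0
Σ ṁᵢCp,ᵢTᵢ = 1410×2.30×-26.6 + 580×2.30×30.1 + 2280×2.30×40.4 = 165750
Σ ṁᵢCp,ᵢ = 1410×2.30 + 580×2.30 + 2280×2.30 = 9821
T_out = 165750 / 9821 = 16.877 °C

T_out = 16.9 °C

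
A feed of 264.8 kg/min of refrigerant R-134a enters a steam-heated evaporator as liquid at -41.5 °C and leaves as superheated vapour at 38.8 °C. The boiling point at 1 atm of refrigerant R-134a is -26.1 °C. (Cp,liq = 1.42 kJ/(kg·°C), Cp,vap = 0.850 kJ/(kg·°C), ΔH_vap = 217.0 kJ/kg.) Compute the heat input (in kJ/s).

liquid -41.5→-26.1 °C: 21.868 kJ/kg
vaporisation at -26.1 °C: 217 kJ/kg
vapour -26.1→38.8 °C: 55.165 kJ/kg
Δh = 21.868 + 217 + 55.165 = 294.03 kJ/kg
Q = ṁ·Δh = 264.8 kg/min × 294.03 kJ/kg = 77860 kJ/min
|Q| = 1297.7 kW

Q = 1300 kJ/s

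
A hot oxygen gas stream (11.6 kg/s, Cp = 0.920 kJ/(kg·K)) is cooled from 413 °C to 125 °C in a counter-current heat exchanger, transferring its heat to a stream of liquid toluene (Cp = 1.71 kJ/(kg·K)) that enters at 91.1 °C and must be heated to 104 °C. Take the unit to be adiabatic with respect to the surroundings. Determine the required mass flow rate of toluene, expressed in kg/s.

Heat released by hot stream: Q = 11.6 × 0.920 × (413 − 125) = 3073.5 kJ/s
Energy balance on cold side (adiabatic exchanger): Q = ṁ_c·Cp_c·(T_c,out − T_c,in)
ṁ_c = 3073.5 / [1.71 × (104 − 91.1)] = 139.33 kg/s

ṁ_c = 139 kg/s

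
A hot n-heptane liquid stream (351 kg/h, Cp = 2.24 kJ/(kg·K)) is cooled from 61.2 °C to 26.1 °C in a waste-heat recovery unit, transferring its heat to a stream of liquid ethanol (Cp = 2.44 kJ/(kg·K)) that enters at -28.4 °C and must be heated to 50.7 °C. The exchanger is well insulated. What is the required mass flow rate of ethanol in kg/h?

ṁ_c = 143 kg/h

Heat released by hot stream: Q = 351 × 2.24 × (61.2 − 26.1) = 27597 kJ/h
Energy balance on cold side (adiabatic exchanger): Q = ṁ_c·Cp_c·(T_c,out − T_c,in)
ṁ_c = 27597 / [2.44 × (50.7 − -28.4)] = 142.99 kg/h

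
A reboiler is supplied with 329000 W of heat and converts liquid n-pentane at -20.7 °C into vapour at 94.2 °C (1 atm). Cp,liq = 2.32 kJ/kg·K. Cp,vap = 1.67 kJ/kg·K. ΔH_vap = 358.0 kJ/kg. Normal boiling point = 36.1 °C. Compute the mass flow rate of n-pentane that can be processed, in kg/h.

Δh = 2.32×(36.1−-20.7) + 358.0 + 1.67×(94.2−36.1) = 586.8 kJ/kg
Q = 329000 W = 329 kJ/s = 1.1844e+06 kJ/h
ṁ = Q/Δh = 1.1844e+06 / 586.8 = 2018.4 kg/h

ṁ = 2020 kg/h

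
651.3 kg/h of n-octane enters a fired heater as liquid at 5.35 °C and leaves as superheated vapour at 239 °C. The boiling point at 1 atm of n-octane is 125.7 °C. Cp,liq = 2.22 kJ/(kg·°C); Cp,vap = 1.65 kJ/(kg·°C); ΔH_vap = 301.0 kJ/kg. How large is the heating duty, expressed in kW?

liquid 5.35→125.7 °C: 267.18 kJ/kg
vaporisation at 125.7 °C: 301 kJ/kg
vapour 125.7→239 °C: 186.94 kJ/kg
Δh = 267.18 + 301 + 186.94 = 755.12 kJ/kg
Q = ṁ·Δh = 651.3 kg/h × 755.12 kJ/kg = 491810 kJ/h
|Q| = 136.61 kW

Q = 137 kW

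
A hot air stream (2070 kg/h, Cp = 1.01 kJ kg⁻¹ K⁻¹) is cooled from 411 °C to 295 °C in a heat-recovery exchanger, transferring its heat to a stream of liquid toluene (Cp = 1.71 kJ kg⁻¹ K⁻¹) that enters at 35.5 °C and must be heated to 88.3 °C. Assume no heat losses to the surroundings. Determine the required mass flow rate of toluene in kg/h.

ṁ_c = 2690 kg/h

Heat released by hot stream: Q = 2070 × 1.01 × (411 − 295) = 242520 kJ/h
Energy balance on cold side (adiabatic exchanger): Q = ṁ_c·Cp_c·(T_c,out − T_c,in)
ṁ_c = 242520 / [1.71 × (88.3 − 35.5)] = 2686.1 kg/h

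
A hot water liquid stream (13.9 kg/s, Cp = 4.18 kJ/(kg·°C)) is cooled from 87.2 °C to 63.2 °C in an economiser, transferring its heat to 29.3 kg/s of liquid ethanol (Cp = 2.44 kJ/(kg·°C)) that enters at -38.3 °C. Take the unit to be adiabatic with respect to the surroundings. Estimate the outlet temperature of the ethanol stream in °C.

T_c,out = -18.8 °C

Heat released by hot stream: Q = 13.9 × 4.18 × (87.2 − 63.2) = 1394.4 kJ/s
Energy balance on cold side (adiabatic exchanger): Q = ṁ_c·Cp_c·(T_c,out − T_c,in)
T_c,out = -38.3 + 1394.4/(29.3 × 2.44) = -18.795 °C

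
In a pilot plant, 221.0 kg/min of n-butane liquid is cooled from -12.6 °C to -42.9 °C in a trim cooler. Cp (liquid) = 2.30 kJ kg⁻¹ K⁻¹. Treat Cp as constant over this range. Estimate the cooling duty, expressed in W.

Q = ṁ·Cp·ΔT = 221.0 × 2.30 × (-42.9 − -12.6) = -15401 kJ/min
Converting: 15401 / 60 s = 256.69 kW
Cooling duty = 256690 W

Q_c = 257000 W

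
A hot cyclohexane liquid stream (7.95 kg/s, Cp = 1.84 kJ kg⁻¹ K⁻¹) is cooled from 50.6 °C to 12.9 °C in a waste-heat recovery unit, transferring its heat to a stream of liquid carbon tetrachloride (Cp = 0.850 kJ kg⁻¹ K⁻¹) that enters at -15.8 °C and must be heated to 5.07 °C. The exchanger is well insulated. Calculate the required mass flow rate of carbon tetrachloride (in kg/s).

ṁ_c = 31.1 kg/s

Heat released by hot stream: Q = 7.95 × 1.84 × (50.6 − 12.9) = 551.48 kJ/s
Energy balance on cold side (adiabatic exchanger): Q = ṁ_c·Cp_c·(T_c,out − T_c,in)
ṁ_c = 551.48 / [0.850 × (5.07 − -15.8)] = 31.087 kg/s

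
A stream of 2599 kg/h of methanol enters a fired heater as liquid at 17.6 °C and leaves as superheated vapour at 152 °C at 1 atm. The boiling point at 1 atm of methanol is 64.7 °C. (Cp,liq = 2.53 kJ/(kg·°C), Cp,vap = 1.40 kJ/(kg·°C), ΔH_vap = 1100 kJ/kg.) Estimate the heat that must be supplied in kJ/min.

Q = 58100 kJ/min

liquid 17.6→64.7 °C: 119.16 kJ/kg
vaporisation at 64.7 °C: 1100 kJ/kg
vapour 64.7→152 °C: 122.22 kJ/kg
Δh = 119.16 + 1100 + 122.22 = 1341.4 kJ/kg
Q = ṁ·Δh = 2599 kg/h × 1341.4 kJ/kg = 3.4863e+06 kJ/h
|Q| = 968.4 kW = 58104 kJ/min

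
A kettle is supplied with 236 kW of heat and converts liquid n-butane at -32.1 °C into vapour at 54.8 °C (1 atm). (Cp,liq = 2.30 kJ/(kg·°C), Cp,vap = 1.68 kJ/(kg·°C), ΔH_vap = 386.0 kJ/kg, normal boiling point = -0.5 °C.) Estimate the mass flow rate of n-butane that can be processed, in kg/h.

Δh = 2.30×(-0.5−-32.1) + 386.0 + 1.68×(54.8−-0.5) = 551.58 kJ/kg
Q = 236 kW = 236 kJ/s = 849600 kJ/h
ṁ = Q/Δh = 849600 / 551.58 = 1540.3 kg/h

ṁ = 1540 kg/h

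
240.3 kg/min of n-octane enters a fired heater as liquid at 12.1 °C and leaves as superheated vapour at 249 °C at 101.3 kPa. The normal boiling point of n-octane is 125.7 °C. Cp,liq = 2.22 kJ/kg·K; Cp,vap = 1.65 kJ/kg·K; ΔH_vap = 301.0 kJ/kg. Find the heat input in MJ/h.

Q = 10900 MJ/h

liquid 12.1→125.7 °C: 252.19 kJ/kg
vaporisation at 125.7 °C: 301 kJ/kg
vapour 125.7→249 °C: 203.44 kJ/kg
Δh = 252.19 + 301 + 203.44 = 756.64 kJ/kg
Q = ṁ·Δh = 240.3 kg/min × 756.64 kJ/kg = 181820 kJ/min
|Q| = 3030.3 kW = 10909 MJ/h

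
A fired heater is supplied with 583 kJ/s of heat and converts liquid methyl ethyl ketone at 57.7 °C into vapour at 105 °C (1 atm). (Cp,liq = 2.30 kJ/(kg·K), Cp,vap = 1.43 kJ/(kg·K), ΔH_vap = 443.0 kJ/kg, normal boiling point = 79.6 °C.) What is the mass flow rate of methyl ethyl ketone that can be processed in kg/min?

Δh = 2.30×(79.6−57.7) + 443.0 + 1.43×(105−79.6) = 529.69 kJ/kg
Q = 583 kJ/s = 583 kJ/s = 34980 kJ/min
ṁ = Q/Δh = 34980 / 529.69 = 66.038 kg/min

ṁ = 66.0 kg/min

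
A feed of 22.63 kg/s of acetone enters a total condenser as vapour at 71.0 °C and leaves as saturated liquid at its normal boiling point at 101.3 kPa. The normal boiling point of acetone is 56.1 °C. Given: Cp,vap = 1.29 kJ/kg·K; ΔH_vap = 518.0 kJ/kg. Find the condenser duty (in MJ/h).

vapour 71.0→56.1 °C: -19.221 kJ/kg
condensation at 56.1 °C: -518 kJ/kg
Δh = -19.221 + -518 = -537.22 kJ/kg
Q = ṁ·Δh = 22.63 kg/s × -537.22 kJ/kg = -12157 kJ/s
|Q| = 12157 kW = 43766 MJ/h

Q_c = 43800 MJ/h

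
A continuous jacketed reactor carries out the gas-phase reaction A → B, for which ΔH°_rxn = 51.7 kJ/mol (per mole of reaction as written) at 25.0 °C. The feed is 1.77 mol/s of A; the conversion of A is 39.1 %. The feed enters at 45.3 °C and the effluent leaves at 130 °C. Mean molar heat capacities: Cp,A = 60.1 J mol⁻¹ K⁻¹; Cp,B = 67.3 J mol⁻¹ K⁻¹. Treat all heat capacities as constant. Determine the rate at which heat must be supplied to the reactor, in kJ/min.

Q_in = 2720 kJ/min

Extent of reaction ξ = 0.391 × 1.77 = 0.69207 mol/s
Reaction term: ξ·ΔH°_rxn = 0.69207 × 51.7 = 35.78 kJ/s
Sensible, feed 45.3→25 °C: -2.1595 kJ/s
Outlet flows (mol/s): A 1.0779, B 0.69207
Sensible, products 25→130 °C: 11.693 kJ/s
Q = ΔH = 45.313 kJ/s = 45.313 kW
Heat supplied = 2718.8 kJ/min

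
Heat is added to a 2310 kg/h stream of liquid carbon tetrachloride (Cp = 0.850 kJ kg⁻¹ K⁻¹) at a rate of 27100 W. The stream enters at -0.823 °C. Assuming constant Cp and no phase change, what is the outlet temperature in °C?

T_out = 48.9 °C

Q = 27100 W = 97560 kJ/h
ΔT = Q/(ṁ·Cp) = 97560/(2310×0.850) = 49.687 K
T_out = -0.823 + 49.687 = 48.864 °C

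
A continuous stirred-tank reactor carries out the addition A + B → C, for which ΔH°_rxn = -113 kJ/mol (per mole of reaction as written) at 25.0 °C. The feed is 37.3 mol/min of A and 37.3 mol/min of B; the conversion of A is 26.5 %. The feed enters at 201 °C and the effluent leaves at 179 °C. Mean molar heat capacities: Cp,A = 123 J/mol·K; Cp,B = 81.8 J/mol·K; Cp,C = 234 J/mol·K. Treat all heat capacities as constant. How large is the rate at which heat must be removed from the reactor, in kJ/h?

Q_out = 74400 kJ/h

Extent of reaction ξ = 0.265 × 37.3 = 9.8845 mol/min
Reaction term: ξ·ΔH°_rxn = 9.8845 × -113 = -1116.9 kJ/min
Sensible, feed 201→25 °C: -1344.5 kJ/min
Outlet flows (mol/min): A 27.415, B 27.415, C 9.8845
Sensible, products 25→179 °C: 1220.9 kJ/min
Q = ΔH = -1240.6 kJ/min = -20.676 kW
Heat removed = 74434 kJ/h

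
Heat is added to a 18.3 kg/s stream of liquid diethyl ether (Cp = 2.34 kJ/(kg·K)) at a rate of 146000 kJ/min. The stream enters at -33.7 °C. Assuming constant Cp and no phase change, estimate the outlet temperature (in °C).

Q = 146000 kJ/min = 2433.3 kJ/s
ΔT = Q/(ṁ·Cp) = 2433.3/(18.3×2.34) = 56.824 K
T_out = -33.7 + 56.824 = 23.124 °C

T_out = 23.1 °C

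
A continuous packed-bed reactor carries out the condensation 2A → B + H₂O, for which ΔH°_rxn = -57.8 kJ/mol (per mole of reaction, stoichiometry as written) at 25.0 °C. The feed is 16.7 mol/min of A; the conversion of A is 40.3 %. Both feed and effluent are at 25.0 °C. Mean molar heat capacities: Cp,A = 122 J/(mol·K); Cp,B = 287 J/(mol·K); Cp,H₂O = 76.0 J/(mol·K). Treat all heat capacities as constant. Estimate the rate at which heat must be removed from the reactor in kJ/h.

Q_out = 11700 kJ/h

Extent of reaction ξ = 0.403 × 16.7 / 2 = 3.3651 mol/min
Reaction term: ξ·ΔH°_rxn = 3.3651 × -57.8 = -194.5 kJ/min
Q = ΔH = -194.5 kJ/min = -3.2417 kW
Heat removed = 11670 kJ/h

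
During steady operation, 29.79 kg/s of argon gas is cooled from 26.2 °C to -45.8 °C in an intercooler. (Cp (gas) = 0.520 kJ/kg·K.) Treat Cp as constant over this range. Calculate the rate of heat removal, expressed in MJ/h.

Q_c = 4020 MJ/h

Q = ṁ·Cp·ΔT = 29.79 × 0.520 × (-45.8 − 26.2) = -1115.3 kJ/s
Cooling duty = 4015.2 MJ/h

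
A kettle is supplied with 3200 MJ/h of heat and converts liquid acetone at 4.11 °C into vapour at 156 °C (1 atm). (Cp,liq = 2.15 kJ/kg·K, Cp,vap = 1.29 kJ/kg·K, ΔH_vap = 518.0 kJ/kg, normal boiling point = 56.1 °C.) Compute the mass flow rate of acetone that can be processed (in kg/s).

ṁ = 1.17 kg/s

Δh = 2.15×(56.1−4.11) + 518.0 + 1.29×(156−56.1) = 758.65 kJ/kg
Q = 3200 MJ/h = 888.89 kJ/s = 888.89 kJ/s
ṁ = Q/Δh = 888.89 / 758.65 = 1.1717 kg/s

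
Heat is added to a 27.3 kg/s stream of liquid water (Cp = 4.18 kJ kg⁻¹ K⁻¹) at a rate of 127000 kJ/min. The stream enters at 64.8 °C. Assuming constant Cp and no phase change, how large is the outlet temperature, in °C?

Q = 127000 kJ/min = 2116.7 kJ/s
ΔT = Q/(ṁ·Cp) = 2116.7/(27.3×4.18) = 18.549 K
T_out = 64.8 + 18.549 = 83.349 °C

T_out = 83.3 °C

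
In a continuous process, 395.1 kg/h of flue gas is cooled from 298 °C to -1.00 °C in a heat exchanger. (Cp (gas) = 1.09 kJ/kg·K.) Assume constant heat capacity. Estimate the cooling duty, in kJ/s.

Q = ṁ·Cp·ΔT = 395.1 × 1.09 × (-1.00 − 298) = -128770 kJ/h
Converting: 128770 / 3600 s = 35.769 kW

Q_c = 35.8 kJ/s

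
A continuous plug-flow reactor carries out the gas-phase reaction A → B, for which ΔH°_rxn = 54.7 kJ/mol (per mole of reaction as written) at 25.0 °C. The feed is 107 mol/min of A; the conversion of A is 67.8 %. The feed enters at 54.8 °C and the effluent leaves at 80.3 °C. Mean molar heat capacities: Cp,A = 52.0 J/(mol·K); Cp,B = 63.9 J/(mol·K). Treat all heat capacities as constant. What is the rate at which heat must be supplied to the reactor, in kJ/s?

Q_in = 69.3 kJ/s

Extent of reaction ξ = 0.678 × 107 = 72.546 mol/min
Reaction term: ξ·ΔH°_rxn = 72.546 × 54.7 = 3968.3 kJ/min
Sensible, feed 54.8→25 °C: -165.81 kJ/min
Outlet flows (mol/min): A 34.454, B 72.546
Sensible, products 25→80.3 °C: 355.43 kJ/min
Q = ΔH = 4157.9 kJ/min = 69.298 kW
Heat supplied = 69.298 kJ/s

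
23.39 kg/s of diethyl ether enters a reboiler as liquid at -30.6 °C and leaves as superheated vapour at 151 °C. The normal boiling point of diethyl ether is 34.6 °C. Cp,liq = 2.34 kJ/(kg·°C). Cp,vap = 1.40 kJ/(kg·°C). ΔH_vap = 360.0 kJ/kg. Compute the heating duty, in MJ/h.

Q = 56900 MJ/h

liquid -30.6→34.6 °C: 152.57 kJ/kg
vaporisation at 34.6 °C: 360 kJ/kg
vapour 34.6→151 °C: 162.96 kJ/kg
Δh = 152.57 + 360 + 162.96 = 675.53 kJ/kg
Q = ṁ·Δh = 23.39 kg/s × 675.53 kJ/kg = 15801 kJ/s
|Q| = 15801 kW = 56882 MJ/h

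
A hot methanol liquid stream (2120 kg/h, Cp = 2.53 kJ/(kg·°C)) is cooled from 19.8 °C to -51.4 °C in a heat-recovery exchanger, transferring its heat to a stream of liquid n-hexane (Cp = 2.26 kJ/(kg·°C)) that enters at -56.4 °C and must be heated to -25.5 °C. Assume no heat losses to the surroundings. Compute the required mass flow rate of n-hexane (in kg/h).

ṁ_c = 5470 kg/h

Heat released by hot stream: Q = 2120 × 2.53 × (19.8 − -51.4) = 381890 kJ/h
Energy balance on cold side (adiabatic exchanger): Q = ṁ_c·Cp_c·(T_c,out − T_c,in)
ṁ_c = 381890 / [2.26 × (-25.5 − -56.4)] = 5468.5 kg/h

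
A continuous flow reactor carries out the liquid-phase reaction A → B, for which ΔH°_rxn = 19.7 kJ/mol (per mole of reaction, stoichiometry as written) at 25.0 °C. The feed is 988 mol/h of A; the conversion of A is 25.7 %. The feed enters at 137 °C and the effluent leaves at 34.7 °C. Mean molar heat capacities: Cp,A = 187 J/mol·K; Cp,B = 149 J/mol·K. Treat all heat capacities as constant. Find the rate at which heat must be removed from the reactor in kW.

Extent of reaction ξ = 0.257 × 988 = 253.92 mol/h
Reaction term: ξ·ΔH°_rxn = 253.92 × 19.7 = 5002.1 kJ/h
Sensible, feed 137→25 °C: -20693 kJ/h
Outlet flows (mol/h): A 734.08, B 253.92
Sensible, products 25→34.7 °C: 1698.5 kJ/h
Q = ΔH = -13992 kJ/h = -3.8867 kW
Heat removed = 3.8867 kW

Q_out = 3.89 kW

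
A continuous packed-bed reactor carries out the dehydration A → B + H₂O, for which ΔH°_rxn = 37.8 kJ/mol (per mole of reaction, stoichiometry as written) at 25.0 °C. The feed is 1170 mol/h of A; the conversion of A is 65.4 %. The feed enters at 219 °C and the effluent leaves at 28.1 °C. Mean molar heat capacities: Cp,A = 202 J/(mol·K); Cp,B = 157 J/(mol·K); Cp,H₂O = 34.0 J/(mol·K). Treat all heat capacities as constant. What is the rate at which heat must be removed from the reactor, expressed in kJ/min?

Q_out = 270 kJ/min

Extent of reaction ξ = 0.654 × 1170 = 765.18 mol/h
Reaction term: ξ·ΔH°_rxn = 765.18 × 37.8 = 28924 kJ/h
Sensible, feed 219→25 °C: -45850 kJ/h
Outlet flows (mol/h): A 404.82, B 765.18, H₂O 765.18
Sensible, products 25→28.1 °C: 706.56 kJ/h
Q = ΔH = -16220 kJ/h = -4.5054 kW
Heat removed = 270.33 kJ/min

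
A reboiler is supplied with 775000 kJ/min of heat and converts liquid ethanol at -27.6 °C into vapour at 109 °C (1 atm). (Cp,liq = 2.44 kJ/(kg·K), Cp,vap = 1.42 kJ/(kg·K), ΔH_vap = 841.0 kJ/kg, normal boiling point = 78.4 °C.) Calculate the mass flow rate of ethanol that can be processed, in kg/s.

ṁ = 11.3 kg/s

Δh = 2.44×(78.4−-27.6) + 841.0 + 1.42×(109−78.4) = 1143.1 kJ/kg
Q = 775000 kJ/min = 12917 kJ/s = 12917 kJ/s
ṁ = Q/Δh = 12917 / 1143.1 = 11.3 kg/s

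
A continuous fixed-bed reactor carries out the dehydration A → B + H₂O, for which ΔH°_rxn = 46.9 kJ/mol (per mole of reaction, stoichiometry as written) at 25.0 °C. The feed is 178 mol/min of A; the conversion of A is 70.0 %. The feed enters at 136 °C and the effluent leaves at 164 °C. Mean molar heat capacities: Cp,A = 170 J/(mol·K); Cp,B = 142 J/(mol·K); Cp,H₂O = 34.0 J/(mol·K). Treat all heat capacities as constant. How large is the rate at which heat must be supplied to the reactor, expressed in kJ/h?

Extent of reaction ξ = 0.700 × 178 = 124.6 mol/min
Reaction term: ξ·ΔH°_rxn = 124.6 × 46.9 = 5843.7 kJ/min
Sensible, feed 136→25 °C: -3358.9 kJ/min
Outlet flows (mol/min): A 53.4, B 124.6, H₂O 124.6
Sensible, products 25→164 °C: 4310.1 kJ/min
Q = ΔH = 6794.9 kJ/min = 113.25 kW
Heat supplied = 407700 kJ/h

Q_in = 408000 kJ/h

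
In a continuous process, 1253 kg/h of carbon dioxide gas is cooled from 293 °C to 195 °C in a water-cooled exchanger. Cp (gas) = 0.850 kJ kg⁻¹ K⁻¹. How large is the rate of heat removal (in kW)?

Q = ṁ·Cp·ΔT = 1253 × 0.850 × (195 − 293) = -104370 kJ/h
Converting: 104370 / 3600 s = 28.993 kW

Q_c = 29.0 kW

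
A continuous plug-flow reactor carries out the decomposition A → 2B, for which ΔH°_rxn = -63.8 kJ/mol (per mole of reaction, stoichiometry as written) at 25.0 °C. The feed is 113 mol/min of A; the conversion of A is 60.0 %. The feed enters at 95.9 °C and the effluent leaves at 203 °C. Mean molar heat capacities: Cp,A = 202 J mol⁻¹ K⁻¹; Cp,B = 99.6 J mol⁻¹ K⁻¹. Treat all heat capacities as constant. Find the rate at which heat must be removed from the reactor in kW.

Extent of reaction ξ = 0.600 × 113 = 67.8 mol/min
Reaction term: ξ·ΔH°_rxn = 67.8 × -63.8 = -4325.6 kJ/min
Sensible, feed 95.9→25 °C: -1618.4 kJ/min
Outlet flows (mol/min): A 45.2, B 135.6
Sensible, products 25→203 °C: 4029.2 kJ/min
Q = ΔH = -1914.8 kJ/min = -31.913 kW
Heat removed = 31.913 kW

Q_out = 31.9 kW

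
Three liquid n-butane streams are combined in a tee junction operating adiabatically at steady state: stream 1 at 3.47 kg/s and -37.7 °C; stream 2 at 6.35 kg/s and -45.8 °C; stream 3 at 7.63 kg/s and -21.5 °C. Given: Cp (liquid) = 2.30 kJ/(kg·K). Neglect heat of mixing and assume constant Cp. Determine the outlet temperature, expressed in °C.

Energy balance with Q = 0: Σ ṁᵢCp,ᵢ(T_out − Tᵢ) = 0
T_out = Σ ṁᵢCp,ᵢTᵢ / Σ ṁᵢCp,ᵢ
      = -1347.1 / 40.135 = -33.564 °C

T_out = -33.6 °C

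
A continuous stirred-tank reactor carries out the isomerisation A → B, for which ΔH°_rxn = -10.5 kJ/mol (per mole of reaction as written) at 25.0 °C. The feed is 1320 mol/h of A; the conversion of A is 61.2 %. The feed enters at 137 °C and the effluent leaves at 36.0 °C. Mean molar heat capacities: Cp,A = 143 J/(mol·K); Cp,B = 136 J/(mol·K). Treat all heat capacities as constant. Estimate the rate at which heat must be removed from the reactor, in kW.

Q_out = 7.67 kW

Extent of reaction ξ = 0.612 × 1320 = 807.84 mol/h
Reaction term: ξ·ΔH°_rxn = 807.84 × -10.5 = -8482.3 kJ/h
Sensible, feed 137→25 °C: -21141 kJ/h
Outlet flows (mol/h): A 512.16, B 807.84
Sensible, products 25→36.0 °C: 2014.2 kJ/h
Q = ΔH = -27609 kJ/h = -7.6692 kW
Heat removed = 7.6692 kW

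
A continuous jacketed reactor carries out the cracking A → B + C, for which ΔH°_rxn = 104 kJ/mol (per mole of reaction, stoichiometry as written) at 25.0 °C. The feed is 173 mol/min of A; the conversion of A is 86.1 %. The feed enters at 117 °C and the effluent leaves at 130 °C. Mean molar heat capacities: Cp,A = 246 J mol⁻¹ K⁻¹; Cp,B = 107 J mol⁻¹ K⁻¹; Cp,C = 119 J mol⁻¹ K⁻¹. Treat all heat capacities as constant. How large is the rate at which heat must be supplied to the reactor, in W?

Extent of reaction ξ = 0.861 × 173 = 148.95 mol/min
Reaction term: ξ·ΔH°_rxn = 148.95 × 104 = 15491 kJ/min
Sensible, feed 117→25 °C: -3915.3 kJ/min
Outlet flows (mol/min): A 24.047, B 148.95, C 148.95
Sensible, products 25→130 °C: 4155.8 kJ/min
Q = ΔH = 15732 kJ/min = 262.19 kW
Heat supplied = 262190 W

Q_in = 262000 W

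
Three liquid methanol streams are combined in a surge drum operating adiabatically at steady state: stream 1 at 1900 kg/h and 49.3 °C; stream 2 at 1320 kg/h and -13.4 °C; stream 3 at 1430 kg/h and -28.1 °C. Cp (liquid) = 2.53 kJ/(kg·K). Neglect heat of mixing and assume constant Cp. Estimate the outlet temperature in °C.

T_out = 7.70 °C

Adiabatic, steady state ⇒ Σ ṁᵢCp,ᵢ(T_out − Tᵢ) = 0
T_out = Σ ṁᵢCp,ᵢTᵢ / Σ ṁᵢCp,ᵢ
      = 90571 / 11764 = 7.6987 °C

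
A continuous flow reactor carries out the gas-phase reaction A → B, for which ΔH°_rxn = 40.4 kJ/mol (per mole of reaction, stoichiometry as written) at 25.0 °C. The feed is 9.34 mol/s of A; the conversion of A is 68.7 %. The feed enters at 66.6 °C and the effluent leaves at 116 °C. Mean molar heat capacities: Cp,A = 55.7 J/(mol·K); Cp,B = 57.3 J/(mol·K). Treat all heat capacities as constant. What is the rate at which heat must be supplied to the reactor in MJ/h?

Extent of reaction ξ = 0.687 × 9.34 = 6.4166 mol/s
Reaction term: ξ·ΔH°_rxn = 6.4166 × 40.4 = 259.23 kJ/s
Sensible, feed 66.6→25 °C: -21.642 kJ/s
Outlet flows (mol/s): A 2.9234, B 6.4166
Sensible, products 25→116 °C: 48.276 kJ/s
Q = ΔH = 285.86 kJ/s = 285.86 kW
Heat supplied = 1029.1 MJ/h

Q_in = 1030 MJ/h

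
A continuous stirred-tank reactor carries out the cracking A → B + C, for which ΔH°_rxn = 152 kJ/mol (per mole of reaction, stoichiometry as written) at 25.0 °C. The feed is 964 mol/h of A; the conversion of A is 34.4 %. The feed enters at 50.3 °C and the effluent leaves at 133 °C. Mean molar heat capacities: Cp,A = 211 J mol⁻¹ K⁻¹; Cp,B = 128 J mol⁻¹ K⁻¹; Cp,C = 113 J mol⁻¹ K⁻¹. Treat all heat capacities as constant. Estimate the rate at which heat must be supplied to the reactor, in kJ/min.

Q_in = 1140 kJ/min

Extent of reaction ξ = 0.344 × 964 = 331.62 mol/h
Reaction term: ξ·ΔH°_rxn = 331.62 × 152 = 50406 kJ/h
Sensible, feed 50.3→25 °C: -5146.1 kJ/h
Outlet flows (mol/h): A 632.38, B 331.62, C 331.62
Sensible, products 25→133 °C: 23042 kJ/h
Q = ΔH = 68302 kJ/h = 18.973 kW
Heat supplied = 1138.4 kJ/min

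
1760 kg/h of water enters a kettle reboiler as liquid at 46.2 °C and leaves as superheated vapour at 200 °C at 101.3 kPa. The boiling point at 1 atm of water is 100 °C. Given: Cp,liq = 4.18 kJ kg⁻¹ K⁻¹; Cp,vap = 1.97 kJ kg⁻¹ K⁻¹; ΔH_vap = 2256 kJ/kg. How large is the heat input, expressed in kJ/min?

liquid 46.2→100 °C: 224.88 kJ/kg
vaporisation at 100 °C: 2256 kJ/kg
vapour 100→200 °C: 197 kJ/kg
Δh = 224.88 + 2256 + 197 = 2677.9 kJ/kg
Q = ṁ·Δh = 1760 kg/h × 2677.9 kJ/kg = 4.7131e+06 kJ/h
|Q| = 1309.2 kW = 78551 kJ/min

Q = 78600 kJ/min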